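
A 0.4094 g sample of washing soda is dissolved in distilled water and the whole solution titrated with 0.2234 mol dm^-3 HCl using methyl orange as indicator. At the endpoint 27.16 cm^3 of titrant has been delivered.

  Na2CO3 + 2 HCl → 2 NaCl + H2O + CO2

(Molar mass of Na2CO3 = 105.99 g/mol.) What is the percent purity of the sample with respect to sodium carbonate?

n(HCl) = 0.02716 L × 0.2234 mol/L = 6.068 × 10^-3 mol
From the 1:2 ratio, n(Na2CO3) = 1/2 × 6.068 × 10^-3 = 3.034 × 10^-3 mol
mass of Na2CO3 = 3.034 × 10^-3 × 105.99 g/mol = 0.3215 g
% Na2CO3 = 0.3215 / 0.4094 × 100 = 78.54 %

78.54 %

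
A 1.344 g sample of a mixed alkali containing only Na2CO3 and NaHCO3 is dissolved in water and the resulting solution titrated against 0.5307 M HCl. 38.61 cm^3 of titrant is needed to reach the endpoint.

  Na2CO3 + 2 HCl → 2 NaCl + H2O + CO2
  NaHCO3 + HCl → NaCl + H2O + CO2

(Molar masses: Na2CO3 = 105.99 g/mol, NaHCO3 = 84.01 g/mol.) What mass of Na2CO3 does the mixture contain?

0.6448 g

n(HCl) = 0.03861 × 0.5307 = 0.02049 mol
Let x = n(Na2CO3), y = n(NaHCO3).
Titrant: 2x + 1y = 0.02049;  mass: 105.99x + 84.01y = 1.344
Solving, x = 6.084 × 10^-3 mol, y = 8.322 × 10^-3 mol
mass of Na2CO3 = 6.084 × 10^-3 × 105.99 = 0.6448 g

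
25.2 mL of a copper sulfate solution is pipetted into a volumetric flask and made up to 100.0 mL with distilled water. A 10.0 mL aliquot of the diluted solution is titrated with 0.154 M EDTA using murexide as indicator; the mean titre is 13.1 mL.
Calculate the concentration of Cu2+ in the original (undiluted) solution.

0.801 M

Cu^2+ + EDTA^4- → [Cu(EDTA)]^2-
n(EDTA) = 0.0131 × 0.154 = 2.02 × 10^-3 mol
n(Cu2+) in the aliquot = 2.02 × 10^-3 mol (1:1 ratio)
[Cu2+]_dilute = 2.02 × 10^-3 / 0.0100 = 0.202 mol/L
Dilution factor = 100.0 / 25.2 = 3.968
[Cu2+]_stock = 0.202 × 3.968 = 0.801 mol/L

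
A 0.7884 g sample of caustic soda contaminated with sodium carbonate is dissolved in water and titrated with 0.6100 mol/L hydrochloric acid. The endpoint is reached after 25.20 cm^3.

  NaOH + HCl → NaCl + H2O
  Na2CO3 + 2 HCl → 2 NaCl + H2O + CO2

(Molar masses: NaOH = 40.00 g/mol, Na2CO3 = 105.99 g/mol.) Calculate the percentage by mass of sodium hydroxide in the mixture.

n(HCl) = 0.02520 × 0.6100 = 0.01537 mol
Let x = n(NaOH), y = n(Na2CO3).
Titrant: 1x + 2y = 0.01537;  mass: 40.00x + 105.99y = 0.7884
Solving, x = 2.019 × 10^-3 mol, y = 6.676 × 10^-3 mol
mass of NaOH = 2.019 × 10^-3 × 40.00 = 0.08077 g
% NaOH = 0.08077 / 0.7884 × 100 = 10.24 %

10.24 %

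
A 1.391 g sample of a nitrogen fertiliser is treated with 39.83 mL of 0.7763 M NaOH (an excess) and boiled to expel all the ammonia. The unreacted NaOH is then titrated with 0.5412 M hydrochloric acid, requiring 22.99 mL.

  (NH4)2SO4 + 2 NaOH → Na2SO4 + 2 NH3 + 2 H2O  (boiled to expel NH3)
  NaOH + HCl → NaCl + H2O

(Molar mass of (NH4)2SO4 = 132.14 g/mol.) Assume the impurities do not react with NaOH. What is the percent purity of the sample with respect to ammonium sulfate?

n(NaOH) added = 0.03983 × 0.7763 = 0.03092 mol
n(HCl) used in back-titration = 0.02299 × 0.5412 = 0.01244 mol
n(NaOH) left over = 0.01244 mol (1:1 ratio)
n(NaOH) consumed by analyte = 0.03092 − 0.01244 = 0.01848 mol
From the 1:2 ratio, n((NH4)2SO4) = 1/2 × 0.01848 = 9.239 × 10^-3 mol
mass of (NH4)2SO4 = 9.239 × 10^-3 × 132.14 = 1.221 g
% (NH4)2SO4 = 1.221 / 1.391 × 100 = 87.77 %

87.77 %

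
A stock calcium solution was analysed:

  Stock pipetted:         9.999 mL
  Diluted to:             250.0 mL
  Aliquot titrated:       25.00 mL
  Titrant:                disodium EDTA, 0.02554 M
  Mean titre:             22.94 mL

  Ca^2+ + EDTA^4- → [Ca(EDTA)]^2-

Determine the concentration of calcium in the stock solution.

0.5859 M

n(EDTA) = 0.02294 × 0.02554 = 5.859 × 10^-4 mol
n(Ca2+) in the aliquot = 5.859 × 10^-4 mol (1:1 ratio)
[Ca2+]_dilute = 5.859 × 10^-4 / 0.02500 = 0.02344 mol/L
Dilution factor = 250.0 / 9.999 = 25.00
[Ca2+]_stock = 0.02344 × 25.00 = 0.5859 mol/L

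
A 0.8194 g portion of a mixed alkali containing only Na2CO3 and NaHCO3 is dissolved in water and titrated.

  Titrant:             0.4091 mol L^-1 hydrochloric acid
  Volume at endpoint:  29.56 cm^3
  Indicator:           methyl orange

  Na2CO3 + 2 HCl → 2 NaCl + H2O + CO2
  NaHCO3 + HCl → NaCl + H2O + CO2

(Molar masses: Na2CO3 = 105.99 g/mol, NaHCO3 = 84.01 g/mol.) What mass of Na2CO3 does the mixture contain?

0.3358 g

n(HCl) = 0.02956 × 0.4091 = 0.01209 mol
Let x = n(Na2CO3), y = n(NaHCO3).
Titrant: 2x + 1y = 0.01209;  mass: 105.99x + 84.01y = 0.8194
Solving, x = 3.168 × 10^-3 mol, y = 5.756 × 10^-3 mol
mass of Na2CO3 = 3.168 × 10^-3 × 105.99 = 0.3358 g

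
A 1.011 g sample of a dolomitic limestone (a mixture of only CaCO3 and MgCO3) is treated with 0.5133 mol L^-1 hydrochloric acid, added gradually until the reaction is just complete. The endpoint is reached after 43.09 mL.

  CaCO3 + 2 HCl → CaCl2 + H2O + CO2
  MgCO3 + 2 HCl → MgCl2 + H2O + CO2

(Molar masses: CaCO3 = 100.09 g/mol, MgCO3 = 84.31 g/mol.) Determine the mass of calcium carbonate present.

0.4986 g

n(HCl) = 0.04309 × 0.5133 = 0.02212 mol
Let x = n(CaCO3), y = n(MgCO3).
Titrant: 2x + 2y = 0.02212;  mass: 100.09x + 84.31y = 1.011
Solving, x = 4.982 × 10^-3 mol, y = 6.077 × 10^-3 mol
mass of CaCO3 = 4.982 × 10^-3 × 100.09 = 0.4986 g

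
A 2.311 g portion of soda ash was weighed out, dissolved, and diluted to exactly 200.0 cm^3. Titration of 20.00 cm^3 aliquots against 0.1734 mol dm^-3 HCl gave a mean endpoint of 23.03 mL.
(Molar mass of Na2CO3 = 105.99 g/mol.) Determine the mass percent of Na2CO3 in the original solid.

Na2CO3 + 2 HCl → 2 NaCl + H2O + CO2
n(HCl) per titration = 0.02303 × 0.1734 = 3.993 × 10^-3 mol
From the 1:2 ratio, n(Na2CO3) in each aliquot = 1/2 × 3.993 × 10^-3 = 1.997 × 10^-3 mol
n(Na2CO3) in the whole flask = 1.997 × 10^-3 × 200.0/20.00 = 0.01997 mol
mass of Na2CO3 = 0.01997 × 105.99 = 2.116 g
% Na2CO3 = 2.116 / 2.311 × 100 = 91.58 %

91.58 %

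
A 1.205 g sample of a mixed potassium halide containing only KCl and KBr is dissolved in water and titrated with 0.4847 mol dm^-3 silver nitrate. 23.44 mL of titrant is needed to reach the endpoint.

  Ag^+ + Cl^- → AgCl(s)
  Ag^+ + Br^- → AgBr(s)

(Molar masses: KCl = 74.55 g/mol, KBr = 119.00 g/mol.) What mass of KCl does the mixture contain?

n(AgNO3) = 0.02344 × 0.4847 = 0.01136 mol
Let x = n(KCl), y = n(KBr).
Titrant: 1x + 1y = 0.01136;  mass: 74.55x + 119.00y = 1.205
Solving, x = 3.307 × 10^-3 mol, y = 8.054 × 10^-3 mol
mass of KCl = 3.307 × 10^-3 × 74.55 = 0.2465 g

0.2465 g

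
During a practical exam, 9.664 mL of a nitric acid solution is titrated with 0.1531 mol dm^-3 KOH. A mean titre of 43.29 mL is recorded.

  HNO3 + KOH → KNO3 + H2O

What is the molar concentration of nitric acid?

n(KOH) = 0.04329 L × 0.1531 mol/L = 6.628 × 10^-3 mol
n(HNO3) = 6.628 × 10^-3 mol (1:1 mole ratio)
[HNO3] = 6.628 × 10^-3 mol / 0.009664 L = 0.6858 mol/L

0.6858 mol/L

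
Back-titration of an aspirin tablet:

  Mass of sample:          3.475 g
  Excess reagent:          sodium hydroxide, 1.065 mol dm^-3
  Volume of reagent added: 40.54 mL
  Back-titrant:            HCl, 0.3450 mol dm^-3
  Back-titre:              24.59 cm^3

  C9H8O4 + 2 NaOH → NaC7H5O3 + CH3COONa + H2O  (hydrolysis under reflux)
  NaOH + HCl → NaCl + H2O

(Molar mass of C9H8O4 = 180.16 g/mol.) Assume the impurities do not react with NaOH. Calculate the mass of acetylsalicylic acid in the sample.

3.125 g

n(NaOH) added = 0.04054 × 1.065 = 0.04318 mol
n(HCl) used in back-titration = 0.02459 × 0.3450 = 8.484 × 10^-3 mol
n(NaOH) left over = 8.484 × 10^-3 mol (1:1 ratio)
n(NaOH) consumed by analyte = 0.04318 − 8.484 × 10^-3 = 0.03469 mol
From the 1:2 ratio, n(C9H8O4) = 1/2 × 0.03469 = 0.01735 mol
mass of C9H8O4 = 0.01735 × 180.16 = 3.125 g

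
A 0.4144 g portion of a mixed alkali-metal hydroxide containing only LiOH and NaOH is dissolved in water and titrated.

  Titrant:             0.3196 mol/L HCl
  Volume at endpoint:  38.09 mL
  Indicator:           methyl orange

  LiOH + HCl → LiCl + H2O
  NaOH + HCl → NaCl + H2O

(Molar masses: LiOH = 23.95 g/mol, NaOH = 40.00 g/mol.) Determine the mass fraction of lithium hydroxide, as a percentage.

26.12 %

n(HCl) = 0.03809 × 0.3196 = 0.01217 mol
Let x = n(LiOH), y = n(NaOH).
Titrant: 1x + 1y = 0.01217;  mass: 23.95x + 40.00y = 0.4144
Solving, x = 4.520 × 10^-3 mol, y = 7.654 × 10^-3 mol
mass of LiOH = 4.520 × 10^-3 × 23.95 = 0.1082 g
% LiOH = 0.1082 / 0.4144 × 100 = 26.12 %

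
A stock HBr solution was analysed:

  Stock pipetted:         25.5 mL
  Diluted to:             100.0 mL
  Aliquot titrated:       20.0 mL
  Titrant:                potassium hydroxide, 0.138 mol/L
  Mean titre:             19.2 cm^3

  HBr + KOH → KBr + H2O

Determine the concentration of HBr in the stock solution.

n(KOH) = 0.0192 × 0.138 = 2.65 × 10^-3 mol
n(HBr) in the aliquot = 2.65 × 10^-3 mol (1:1 ratio)
[HBr]_dilute = 2.65 × 10^-3 / 0.0200 = 0.132 mol/L
Dilution factor = 100.0 / 25.5 = 3.922
[HBr]_stock = 0.132 × 3.922 = 0.520 mol/L

0.520 mol/L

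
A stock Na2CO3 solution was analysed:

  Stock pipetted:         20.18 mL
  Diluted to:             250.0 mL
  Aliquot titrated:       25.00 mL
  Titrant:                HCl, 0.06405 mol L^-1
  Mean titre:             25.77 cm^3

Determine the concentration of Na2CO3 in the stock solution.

0.4090 mol/L

Na2CO3 + 2 HCl → 2 NaCl + H2O + CO2
n(HCl) = 0.02577 × 0.06405 = 1.651 × 10^-3 mol
From the 1:2 ratio, n(Na2CO3) in the aliquot = 1/2 × 1.651 × 10^-3 = 8.253 × 10^-4 mol
[Na2CO3]_dilute = 8.253 × 10^-4 / 0.02500 = 0.03301 mol/L
Dilution factor = 250.0 / 20.18 = 12.39
[Na2CO3]_stock = 0.03301 × 12.39 = 0.4090 mol/L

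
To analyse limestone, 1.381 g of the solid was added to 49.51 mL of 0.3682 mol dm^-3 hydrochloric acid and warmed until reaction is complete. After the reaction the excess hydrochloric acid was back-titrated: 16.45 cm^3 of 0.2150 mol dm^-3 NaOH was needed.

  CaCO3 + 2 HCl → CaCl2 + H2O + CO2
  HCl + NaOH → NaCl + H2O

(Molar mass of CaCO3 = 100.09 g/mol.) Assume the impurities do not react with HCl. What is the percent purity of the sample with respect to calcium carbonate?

n(HCl) added = 0.04951 × 0.3682 = 0.01823 mol
n(NaOH) used in back-titration = 0.01645 × 0.2150 = 3.537 × 10^-3 mol
n(HCl) left over = 3.537 × 10^-3 mol (1:1 ratio)
n(HCl) consumed by analyte = 0.01823 − 3.537 × 10^-3 = 0.01469 mol
From the 1:2 ratio, n(CaCO3) = 1/2 × 0.01469 = 7.346 × 10^-3 mol
mass of CaCO3 = 7.346 × 10^-3 × 100.09 = 0.7353 g
% CaCO3 = 0.7353 / 1.381 × 100 = 53.24 %

53.24 %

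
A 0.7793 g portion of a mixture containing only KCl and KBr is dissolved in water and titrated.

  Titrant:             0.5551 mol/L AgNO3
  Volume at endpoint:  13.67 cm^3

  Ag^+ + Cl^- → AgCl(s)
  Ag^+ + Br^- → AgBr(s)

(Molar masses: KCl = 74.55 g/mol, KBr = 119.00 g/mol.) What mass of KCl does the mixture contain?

0.2075 g

n(AgNO3) = 0.01367 × 0.5551 = 7.588 × 10^-3 mol
Let x = n(KCl), y = n(KBr).
Titrant: 1x + 1y = 7.588 × 10^-3;  mass: 74.55x + 119.00y = 0.7793
Solving, x = 2.783 × 10^-3 mol, y = 4.805 × 10^-3 mol
mass of KCl = 2.783 × 10^-3 × 74.55 = 0.2075 g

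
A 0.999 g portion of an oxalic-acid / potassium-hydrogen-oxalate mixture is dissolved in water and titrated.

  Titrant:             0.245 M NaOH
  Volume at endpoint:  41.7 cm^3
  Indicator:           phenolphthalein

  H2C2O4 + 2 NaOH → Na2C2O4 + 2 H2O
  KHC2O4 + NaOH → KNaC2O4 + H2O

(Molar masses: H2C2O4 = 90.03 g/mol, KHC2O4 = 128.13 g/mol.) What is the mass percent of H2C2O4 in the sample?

n(NaOH) = 0.0417 × 0.245 = 0.0102 mol
Let x = n(H2C2O4), y = n(KHC2O4).
Titrant: 2x + 1y = 0.0102;  mass: 90.03x + 128.13y = 0.999
Solving, x = 1.87 × 10^-3 mol, y = 6.49 × 10^-3 mol
mass of H2C2O4 = 1.87 × 10^-3 × 90.03 = 0.168 g
% H2C2O4 = 0.168 / 0.999 × 100 = 16.8 %

16.8 %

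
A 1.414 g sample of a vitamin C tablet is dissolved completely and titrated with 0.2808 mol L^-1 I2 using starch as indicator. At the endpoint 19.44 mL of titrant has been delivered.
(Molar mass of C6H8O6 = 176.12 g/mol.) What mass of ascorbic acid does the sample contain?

C6H8O6 + I2 → C6H6O6 + 2 HI
n(I2) = 0.01944 L × 0.2808 mol/L = 5.459 × 10^-3 mol
n(C6H8O6) = 5.459 × 10^-3 mol (1:1 ratio)
mass of C6H8O6 = 5.459 × 10^-3 × 176.12 g/mol = 0.9614 g

0.9614 g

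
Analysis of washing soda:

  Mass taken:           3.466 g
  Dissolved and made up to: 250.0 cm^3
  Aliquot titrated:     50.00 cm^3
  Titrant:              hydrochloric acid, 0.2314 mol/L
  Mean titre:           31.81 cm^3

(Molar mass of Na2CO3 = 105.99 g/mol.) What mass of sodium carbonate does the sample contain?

Na2CO3 + 2 HCl → 2 NaCl + H2O + CO2
n(HCl) per titration = 0.03181 × 0.2314 = 7.361 × 10^-3 mol
From the 1:2 ratio, n(Na2CO3) in each aliquot = 1/2 × 7.361 × 10^-3 = 3.680 × 10^-3 mol
n(Na2CO3) in the whole flask = 3.680 × 10^-3 × 250.0/50.00 = 0.01840 mol
mass of Na2CO3 = 0.01840 × 105.99 = 1.950 g

1.950 g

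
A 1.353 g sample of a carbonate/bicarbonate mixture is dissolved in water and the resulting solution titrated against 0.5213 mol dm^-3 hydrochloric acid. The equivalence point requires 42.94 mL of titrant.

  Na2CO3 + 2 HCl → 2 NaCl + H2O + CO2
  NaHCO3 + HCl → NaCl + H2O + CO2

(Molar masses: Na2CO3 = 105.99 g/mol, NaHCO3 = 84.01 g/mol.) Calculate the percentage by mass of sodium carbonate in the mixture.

n(HCl) = 0.04294 × 0.5213 = 0.02238 mol
Let x = n(Na2CO3), y = n(NaHCO3).
Titrant: 2x + 1y = 0.02238;  mass: 105.99x + 84.01y = 1.353
Solving, x = 8.504 × 10^-3 mol, y = 5.376 × 10^-3 mol
mass of Na2CO3 = 8.504 × 10^-3 × 105.99 = 0.9014 g
% Na2CO3 = 0.9014 / 1.353 × 100 = 66.62 %

66.62 %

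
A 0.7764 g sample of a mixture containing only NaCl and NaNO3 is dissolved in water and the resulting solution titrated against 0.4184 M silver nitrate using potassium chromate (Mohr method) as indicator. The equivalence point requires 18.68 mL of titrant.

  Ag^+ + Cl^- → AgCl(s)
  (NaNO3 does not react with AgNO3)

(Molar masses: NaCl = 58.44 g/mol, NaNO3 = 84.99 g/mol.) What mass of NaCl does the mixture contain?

n(AgNO3) = 0.01868 × 0.4184 = 7.816 × 10^-3 mol
Let x = n(NaCl), y = n(NaNO3).
Titrant: 1x = 7.816 × 10^-3;  mass: 58.44x + 84.99y = 0.7764
Solving, x = 7.816 × 10^-3 mol, y = 3.761 × 10^-3 mol
mass of NaCl = 7.816 × 10^-3 × 58.44 = 0.4568 g

0.4568 g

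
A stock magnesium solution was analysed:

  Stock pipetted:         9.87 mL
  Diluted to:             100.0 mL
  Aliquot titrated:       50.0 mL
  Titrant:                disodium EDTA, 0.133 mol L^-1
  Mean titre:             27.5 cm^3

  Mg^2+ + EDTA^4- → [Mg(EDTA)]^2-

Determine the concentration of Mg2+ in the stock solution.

0.741 mol/L

n(EDTA) = 0.0275 × 0.133 = 3.66 × 10^-3 mol
n(Mg2+) in the aliquot = 3.66 × 10^-3 mol (1:1 ratio)
[Mg2+]_dilute = 3.66 × 10^-3 / 0.0500 = 0.0731 mol/L
Dilution factor = 100.0 / 9.87 = 10.13
[Mg2+]_stock = 0.0731 × 10.13 = 0.741 mol/L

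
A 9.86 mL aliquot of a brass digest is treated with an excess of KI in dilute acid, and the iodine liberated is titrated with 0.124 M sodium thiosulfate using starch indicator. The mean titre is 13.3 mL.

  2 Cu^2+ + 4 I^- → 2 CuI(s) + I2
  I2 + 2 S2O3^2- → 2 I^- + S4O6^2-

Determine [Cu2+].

n(S2O3^2-) = 0.0133 × 0.124 = 1.65 × 10^-3 mol
n(I2) = n(S2O3^2-)/2 = 8.25 × 10^-4 mol
From the 2:1 ratio, n(Cu2+) in the aliquot = 2/1 × 8.25 × 10^-4 = 1.65 × 10^-3 mol
[Cu2+] = 1.65 × 10^-3 / 0.00986 = 0.167 mol/L

0.167 M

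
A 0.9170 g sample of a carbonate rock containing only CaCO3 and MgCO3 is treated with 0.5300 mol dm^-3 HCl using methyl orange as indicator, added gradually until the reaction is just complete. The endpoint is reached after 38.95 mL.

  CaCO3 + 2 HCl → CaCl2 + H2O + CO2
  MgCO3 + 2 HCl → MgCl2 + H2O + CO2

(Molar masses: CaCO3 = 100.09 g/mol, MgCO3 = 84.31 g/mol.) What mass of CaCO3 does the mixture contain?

n(HCl) = 0.03895 × 0.5300 = 0.02064 mol
Let x = n(CaCO3), y = n(MgCO3).
Titrant: 2x + 2y = 0.02064;  mass: 100.09x + 84.31y = 0.9170
Solving, x = 2.964 × 10^-3 mol, y = 7.358 × 10^-3 mol
mass of CaCO3 = 2.964 × 10^-3 × 100.09 = 0.2967 g

0.2967 g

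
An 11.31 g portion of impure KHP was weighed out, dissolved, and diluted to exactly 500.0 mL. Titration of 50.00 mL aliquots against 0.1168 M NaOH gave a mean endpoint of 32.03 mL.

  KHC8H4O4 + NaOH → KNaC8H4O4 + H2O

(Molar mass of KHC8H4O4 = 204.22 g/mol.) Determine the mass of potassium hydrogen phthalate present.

7.640 g

n(NaOH) per titration = 0.03203 × 0.1168 = 3.741 × 10^-3 mol
n(KHC8H4O4) in each aliquot = 3.741 × 10^-3 mol (1:1 ratio)
n(KHC8H4O4) in the whole flask = 3.741 × 10^-3 × 500.0/50.00 = 0.03741 mol
mass of KHC8H4O4 = 0.03741 × 204.22 = 7.640 g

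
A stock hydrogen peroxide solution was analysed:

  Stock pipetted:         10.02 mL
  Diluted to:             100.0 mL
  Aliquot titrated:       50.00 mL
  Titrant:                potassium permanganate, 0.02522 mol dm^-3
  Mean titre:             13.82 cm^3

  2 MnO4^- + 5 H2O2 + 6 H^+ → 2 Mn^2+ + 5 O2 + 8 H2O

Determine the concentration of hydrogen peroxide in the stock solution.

n(KMnO4) = 0.01382 × 0.02522 = 3.485 × 10^-4 mol
From the 5:2 ratio, n(H2O2) in the aliquot = 5/2 × 3.485 × 10^-4 = 8.714 × 10^-4 mol
[H2O2]_dilute = 8.714 × 10^-4 / 0.05000 = 0.01743 mol/L
Dilution factor = 100.0 / 10.02 = 9.980
[H2O2]_stock = 0.01743 × 9.980 = 0.1739 mol/L

0.1739 mol/L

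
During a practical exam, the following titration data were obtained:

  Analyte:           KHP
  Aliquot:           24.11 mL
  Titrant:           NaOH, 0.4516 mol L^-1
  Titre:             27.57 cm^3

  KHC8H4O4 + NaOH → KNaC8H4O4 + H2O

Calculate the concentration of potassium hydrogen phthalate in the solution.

0.5164 mol/L

n(NaOH) = 0.02757 L × 0.4516 mol/L = 0.01245 mol
n(KHC8H4O4) = 0.01245 mol (1:1 mole ratio)
[KHC8H4O4] = 0.01245 mol / 0.02411 L = 0.5164 mol/L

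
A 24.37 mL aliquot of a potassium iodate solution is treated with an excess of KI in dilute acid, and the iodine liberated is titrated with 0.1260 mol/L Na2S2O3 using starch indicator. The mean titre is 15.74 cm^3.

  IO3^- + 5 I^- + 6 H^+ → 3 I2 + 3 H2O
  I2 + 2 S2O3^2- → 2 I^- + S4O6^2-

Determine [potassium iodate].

0.01356 mol/L

n(S2O3^2-) = 0.01574 × 0.1260 = 1.983 × 10^-3 mol
n(I2) = n(S2O3^2-)/2 = 9.916 × 10^-4 mol
From the 1:3 ratio, n(IO3^-) in the aliquot = 1/3 × 9.916 × 10^-4 = 3.305 × 10^-4 mol
[IO3^-] = 3.305 × 10^-4 / 0.02437 = 0.01356 mol/L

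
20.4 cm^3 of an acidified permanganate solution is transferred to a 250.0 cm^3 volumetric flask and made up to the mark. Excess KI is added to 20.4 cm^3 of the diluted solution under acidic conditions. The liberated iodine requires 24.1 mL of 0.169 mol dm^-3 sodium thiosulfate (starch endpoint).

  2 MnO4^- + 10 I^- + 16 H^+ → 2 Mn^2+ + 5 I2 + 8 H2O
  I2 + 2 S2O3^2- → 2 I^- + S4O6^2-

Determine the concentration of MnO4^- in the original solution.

n(S2O3^2-) = 0.0241 × 0.169 = 4.07 × 10^-3 mol
n(I2) = n(S2O3^2-)/2 = 2.04 × 10^-3 mol
From the 2:5 ratio, n(MnO4^-) in the aliquot = 2/5 × 2.04 × 10^-3 = 8.15 × 10^-4 mol
[MnO4^-]_dilute = 8.15 × 10^-4 / 0.0204 = 0.0399 mol/L
[MnO4^-]_original = 0.0399 × 250.0/20.4 = 0.489 mol/L

0.489 mol/L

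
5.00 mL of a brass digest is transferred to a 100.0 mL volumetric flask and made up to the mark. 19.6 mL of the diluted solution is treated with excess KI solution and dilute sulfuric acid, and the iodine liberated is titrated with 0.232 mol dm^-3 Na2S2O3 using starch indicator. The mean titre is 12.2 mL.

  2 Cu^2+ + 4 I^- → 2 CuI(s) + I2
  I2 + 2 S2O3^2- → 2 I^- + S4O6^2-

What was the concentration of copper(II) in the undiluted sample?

n(S2O3^2-) = 0.0122 × 0.232 = 2.83 × 10^-3 mol
n(I2) = n(S2O3^2-)/2 = 1.42 × 10^-3 mol
From the 2:1 ratio, n(Cu2+) in the aliquot = 2/1 × 1.42 × 10^-3 = 2.83 × 10^-3 mol
[Cu2+]_dilute = 2.83 × 10^-3 / 0.0196 = 0.144 mol/L
[Cu2+]_original = 0.144 × 100.0/5.00 = 2.89 mol/L

2.89 mol/L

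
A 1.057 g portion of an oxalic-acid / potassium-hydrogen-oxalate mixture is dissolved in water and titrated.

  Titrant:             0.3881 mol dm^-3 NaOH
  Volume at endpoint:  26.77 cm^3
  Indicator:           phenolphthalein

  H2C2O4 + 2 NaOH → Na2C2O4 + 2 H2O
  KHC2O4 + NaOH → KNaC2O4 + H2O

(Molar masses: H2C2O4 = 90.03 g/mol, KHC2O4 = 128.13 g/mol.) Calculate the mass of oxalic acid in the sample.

0.1485 g

n(NaOH) = 0.02677 × 0.3881 = 0.01039 mol
Let x = n(H2C2O4), y = n(KHC2O4).
Titrant: 2x + 1y = 0.01039;  mass: 90.03x + 128.13y = 1.057
Solving, x = 1.650 × 10^-3 mol, y = 7.090 × 10^-3 mol
mass of H2C2O4 = 1.650 × 10^-3 × 90.03 = 0.1485 g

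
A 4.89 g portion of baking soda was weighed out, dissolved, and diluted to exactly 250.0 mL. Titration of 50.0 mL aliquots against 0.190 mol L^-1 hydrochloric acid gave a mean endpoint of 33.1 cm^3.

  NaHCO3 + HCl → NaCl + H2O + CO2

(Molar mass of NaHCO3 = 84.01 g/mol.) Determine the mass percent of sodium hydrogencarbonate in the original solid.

54.0 %

n(HCl) per titration = 0.0331 × 0.190 = 6.29 × 10^-3 mol
n(NaHCO3) in each aliquot = 6.29 × 10^-3 mol (1:1 ratio)
n(NaHCO3) in the whole flask = 6.29 × 10^-3 × 250.0/50.0 = 0.0314 mol
mass of NaHCO3 = 0.0314 × 84.01 = 2.64 g
% NaHCO3 = 2.64 / 4.89 × 100 = 54.0 %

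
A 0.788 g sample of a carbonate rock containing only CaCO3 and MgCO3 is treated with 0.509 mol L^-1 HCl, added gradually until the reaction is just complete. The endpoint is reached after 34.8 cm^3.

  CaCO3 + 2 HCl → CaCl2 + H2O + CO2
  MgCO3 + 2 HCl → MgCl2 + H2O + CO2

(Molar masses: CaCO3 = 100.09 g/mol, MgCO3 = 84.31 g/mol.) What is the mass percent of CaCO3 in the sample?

n(HCl) = 0.0348 × 0.509 = 0.0177 mol
Let x = n(CaCO3), y = n(MgCO3).
Titrant: 2x + 2y = 0.0177;  mass: 100.09x + 84.31y = 0.788
Solving, x = 2.62 × 10^-3 mol, y = 6.24 × 10^-3 mol
mass of CaCO3 = 2.62 × 10^-3 × 100.09 = 0.262 g
% CaCO3 = 0.262 / 0.788 × 100 = 33.2 %

33.2 %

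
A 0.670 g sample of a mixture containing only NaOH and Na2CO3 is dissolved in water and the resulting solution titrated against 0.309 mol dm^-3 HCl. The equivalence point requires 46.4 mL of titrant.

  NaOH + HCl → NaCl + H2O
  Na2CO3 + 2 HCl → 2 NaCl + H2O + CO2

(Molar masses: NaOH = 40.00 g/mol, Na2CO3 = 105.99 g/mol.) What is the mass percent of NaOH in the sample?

n(HCl) = 0.0464 × 0.309 = 0.0143 mol
Let x = n(NaOH), y = n(Na2CO3).
Titrant: 1x + 2y = 0.0143;  mass: 40.00x + 105.99y = 0.670
Solving, x = 6.91 × 10^-3 mol, y = 3.71 × 10^-3 mol
mass of NaOH = 6.91 × 10^-3 × 40.00 = 0.276 g
% NaOH = 0.276 / 0.670 × 100 = 41.3 %

41.3 %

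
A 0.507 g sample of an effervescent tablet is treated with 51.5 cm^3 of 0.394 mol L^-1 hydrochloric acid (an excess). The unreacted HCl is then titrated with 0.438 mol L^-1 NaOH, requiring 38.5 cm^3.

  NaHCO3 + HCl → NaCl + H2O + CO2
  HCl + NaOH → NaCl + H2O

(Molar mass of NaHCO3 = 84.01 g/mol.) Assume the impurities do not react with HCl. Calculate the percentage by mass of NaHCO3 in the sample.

n(HCl) added = 0.0515 × 0.394 = 0.0203 mol
n(NaOH) used in back-titration = 0.0385 × 0.438 = 0.0169 mol
n(HCl) left over = 0.0169 mol (1:1 ratio)
n(HCl) consumed by analyte = 0.0203 − 0.0169 = 3.43 × 10^-3 mol
n(NaHCO3) = 3.43 × 10^-3 mol (1:1 ratio)
mass of NaHCO3 = 3.43 × 10^-3 × 84.01 = 0.288 g
% NaHCO3 = 0.288 / 0.507 × 100 = 56.8 %

56.8 %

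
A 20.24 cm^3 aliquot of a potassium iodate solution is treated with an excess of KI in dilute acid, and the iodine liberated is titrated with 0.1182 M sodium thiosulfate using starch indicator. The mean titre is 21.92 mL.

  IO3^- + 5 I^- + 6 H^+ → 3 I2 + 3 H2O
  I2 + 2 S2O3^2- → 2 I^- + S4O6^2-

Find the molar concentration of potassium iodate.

0.02134 M

n(S2O3^2-) = 0.02192 × 0.1182 = 2.591 × 10^-3 mol
n(I2) = n(S2O3^2-)/2 = 1.295 × 10^-3 mol
From the 1:3 ratio, n(IO3^-) in the aliquot = 1/3 × 1.295 × 10^-3 = 4.318 × 10^-4 mol
[IO3^-] = 4.318 × 10^-4 / 0.02024 = 0.02134 mol/L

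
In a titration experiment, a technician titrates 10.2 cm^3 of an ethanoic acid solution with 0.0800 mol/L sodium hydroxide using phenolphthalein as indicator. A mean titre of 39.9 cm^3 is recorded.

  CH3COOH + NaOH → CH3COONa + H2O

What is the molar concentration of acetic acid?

n(NaOH) = 0.0399 L × 0.0800 mol/L = 3.19 × 10^-3 mol
n(CH3COOH) = 3.19 × 10^-3 mol (1:1 mole ratio)
[CH3COOH] = 3.19 × 10^-3 mol / 0.0102 L = 0.313 mol/L

0.313 mol/L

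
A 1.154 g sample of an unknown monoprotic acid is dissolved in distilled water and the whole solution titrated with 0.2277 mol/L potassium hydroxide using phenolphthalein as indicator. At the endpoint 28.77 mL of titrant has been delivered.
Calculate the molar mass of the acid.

176.2 g/mol

n(KOH) = 0.02877 L × 0.2277 mol/L = 6.551 × 10^-3 mol
n(HA) = 6.551 × 10^-3 mol (1:1 ratio)
M = m / n = 1.154 g / 6.551 × 10^-3 mol = 176.2 g/mol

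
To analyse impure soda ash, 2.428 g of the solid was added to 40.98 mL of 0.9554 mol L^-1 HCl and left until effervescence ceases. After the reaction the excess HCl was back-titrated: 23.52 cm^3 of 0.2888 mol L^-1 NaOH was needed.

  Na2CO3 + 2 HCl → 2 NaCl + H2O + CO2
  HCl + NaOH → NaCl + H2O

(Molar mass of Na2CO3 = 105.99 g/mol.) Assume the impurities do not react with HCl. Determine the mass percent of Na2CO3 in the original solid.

n(HCl) added = 0.04098 × 0.9554 = 0.03915 mol
n(NaOH) used in back-titration = 0.02352 × 0.2888 = 6.793 × 10^-3 mol
n(HCl) left over = 6.793 × 10^-3 mol (1:1 ratio)
n(HCl) consumed by analyte = 0.03915 − 6.793 × 10^-3 = 0.03236 mol
From the 1:2 ratio, n(Na2CO3) = 1/2 × 0.03236 = 0.01618 mol
mass of Na2CO3 = 0.01618 × 105.99 = 1.715 g
% Na2CO3 = 1.715 / 2.428 × 100 = 70.63 %

70.63 %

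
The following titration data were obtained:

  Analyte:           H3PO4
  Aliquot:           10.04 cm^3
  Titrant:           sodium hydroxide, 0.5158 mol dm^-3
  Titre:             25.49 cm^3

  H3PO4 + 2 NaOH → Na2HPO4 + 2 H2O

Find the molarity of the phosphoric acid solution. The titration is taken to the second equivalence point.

n(NaOH) = 0.02549 L × 0.5158 mol/L = 0.01315 mol
From the 1:2 mole ratio, n(H3PO4) = 1/2 × 0.01315 = 6.574 × 10^-3 mol
[H3PO4] = 6.574 × 10^-3 mol / 0.01004 L = 0.6548 mol/L

0.6548 mol/L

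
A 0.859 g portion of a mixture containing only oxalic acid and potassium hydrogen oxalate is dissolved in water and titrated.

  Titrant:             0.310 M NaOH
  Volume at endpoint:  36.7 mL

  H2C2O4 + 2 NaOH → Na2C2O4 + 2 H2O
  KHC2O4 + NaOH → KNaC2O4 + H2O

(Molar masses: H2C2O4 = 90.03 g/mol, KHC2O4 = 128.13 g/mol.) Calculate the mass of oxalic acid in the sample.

0.324 g

n(NaOH) = 0.0367 × 0.310 = 0.0114 mol
Let x = n(H2C2O4), y = n(KHC2O4).
Titrant: 2x + 1y = 0.0114;  mass: 90.03x + 128.13y = 0.859
Solving, x = 3.60 × 10^-3 mol, y = 4.17 × 10^-3 mol
mass of H2C2O4 = 3.60 × 10^-3 × 90.03 = 0.324 g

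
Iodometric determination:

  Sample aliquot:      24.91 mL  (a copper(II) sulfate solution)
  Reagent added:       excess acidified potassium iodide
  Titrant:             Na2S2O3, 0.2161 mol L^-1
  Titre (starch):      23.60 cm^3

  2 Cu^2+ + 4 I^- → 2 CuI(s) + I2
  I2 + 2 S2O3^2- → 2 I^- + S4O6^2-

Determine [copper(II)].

0.2047 mol/L

n(S2O3^2-) = 0.02360 × 0.2161 = 5.100 × 10^-3 mol
n(I2) = n(S2O3^2-)/2 = 2.550 × 10^-3 mol
From the 2:1 ratio, n(Cu2+) in the aliquot = 2/1 × 2.550 × 10^-3 = 5.100 × 10^-3 mol
[Cu2+] = 5.100 × 10^-3 / 0.02491 = 0.2047 mol/L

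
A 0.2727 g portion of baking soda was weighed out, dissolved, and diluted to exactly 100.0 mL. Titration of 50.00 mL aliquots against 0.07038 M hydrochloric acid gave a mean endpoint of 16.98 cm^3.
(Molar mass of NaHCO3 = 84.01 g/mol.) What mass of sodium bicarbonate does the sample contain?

0.2008 g

NaHCO3 + HCl → NaCl + H2O + CO2
n(HCl) per titration = 0.01698 × 0.07038 = 1.195 × 10^-3 mol
n(NaHCO3) in each aliquot = 1.195 × 10^-3 mol (1:1 ratio)
n(NaHCO3) in the whole flask = 1.195 × 10^-3 × 100.0/50.00 = 2.390 × 10^-3 mol
mass of NaHCO3 = 2.390 × 10^-3 × 84.01 = 0.2008 g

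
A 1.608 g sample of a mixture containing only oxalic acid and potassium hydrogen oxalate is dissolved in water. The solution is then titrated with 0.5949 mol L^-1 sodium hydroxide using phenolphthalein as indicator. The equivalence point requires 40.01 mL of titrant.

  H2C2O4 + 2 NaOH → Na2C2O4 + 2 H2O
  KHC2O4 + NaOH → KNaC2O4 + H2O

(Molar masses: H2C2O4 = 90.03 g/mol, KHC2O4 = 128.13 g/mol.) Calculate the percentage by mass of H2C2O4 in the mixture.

48.56 %

n(NaOH) = 0.04001 × 0.5949 = 0.02380 mol
Let x = n(H2C2O4), y = n(KHC2O4).
Titrant: 2x + 1y = 0.02380;  mass: 90.03x + 128.13y = 1.608
Solving, x = 8.673 × 10^-3 mol, y = 6.456 × 10^-3 mol
mass of H2C2O4 = 8.673 × 10^-3 × 90.03 = 0.7808 g
% H2C2O4 = 0.7808 / 1.608 × 100 = 48.56 %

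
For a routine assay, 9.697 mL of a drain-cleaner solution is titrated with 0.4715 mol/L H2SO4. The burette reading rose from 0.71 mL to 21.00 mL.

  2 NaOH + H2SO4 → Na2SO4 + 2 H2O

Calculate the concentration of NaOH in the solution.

1.973 mol/L

n(H2SO4) = 0.02029 L × 0.4715 mol/L = 9.567 × 10^-3 mol
From the 2:1 mole ratio, n(NaOH) = 2/1 × 9.567 × 10^-3 = 0.01913 mol
[NaOH] = 0.01913 mol / 0.009697 L = 1.973 mol/L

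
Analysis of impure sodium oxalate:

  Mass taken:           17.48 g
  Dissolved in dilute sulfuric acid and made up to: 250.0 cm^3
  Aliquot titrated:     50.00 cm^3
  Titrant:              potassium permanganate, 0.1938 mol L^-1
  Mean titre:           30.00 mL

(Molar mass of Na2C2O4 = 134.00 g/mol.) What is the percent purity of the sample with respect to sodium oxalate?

55.71 %

2 MnO4^- + 5 C2O4^2- + 16 H^+ → 2 Mn^2+ + 10 CO2 + 8 H2O
n(KMnO4) per titration = 0.03000 × 0.1938 = 5.814 × 10^-3 mol
From the 5:2 ratio, n(Na2C2O4) in each aliquot = 5/2 × 5.814 × 10^-3 = 0.01453 mol
n(Na2C2O4) in the whole flask = 0.01453 × 250.0/50.00 = 0.07267 mol
mass of Na2C2O4 = 0.07267 × 134.00 = 9.738 g
% Na2C2O4 = 9.738 / 17.48 × 100 = 55.71 %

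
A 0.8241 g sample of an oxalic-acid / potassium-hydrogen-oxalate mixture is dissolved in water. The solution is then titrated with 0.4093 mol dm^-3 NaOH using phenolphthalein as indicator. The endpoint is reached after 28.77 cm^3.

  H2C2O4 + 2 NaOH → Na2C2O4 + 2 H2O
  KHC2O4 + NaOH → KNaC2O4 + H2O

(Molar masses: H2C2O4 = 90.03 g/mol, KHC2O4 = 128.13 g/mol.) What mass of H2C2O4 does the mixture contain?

n(NaOH) = 0.02877 × 0.4093 = 0.01178 mol
Let x = n(H2C2O4), y = n(KHC2O4).
Titrant: 2x + 1y = 0.01178;  mass: 90.03x + 128.13y = 0.8241
Solving, x = 4.119 × 10^-3 mol, y = 3.538 × 10^-3 mol
mass of H2C2O4 = 4.119 × 10^-3 × 90.03 = 0.3708 g

0.3708 g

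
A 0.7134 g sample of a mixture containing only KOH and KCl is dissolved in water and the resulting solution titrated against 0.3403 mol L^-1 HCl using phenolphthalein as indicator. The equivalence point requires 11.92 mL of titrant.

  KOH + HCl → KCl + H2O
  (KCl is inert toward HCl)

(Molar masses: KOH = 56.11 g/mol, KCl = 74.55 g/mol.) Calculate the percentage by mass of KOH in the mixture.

31.90 %

n(HCl) = 0.01192 × 0.3403 = 4.056 × 10^-3 mol
Let x = n(KOH), y = n(KCl).
Titrant: 1x = 4.056 × 10^-3;  mass: 56.11x + 74.55y = 0.7134
Solving, x = 4.056 × 10^-3 mol, y = 6.516 × 10^-3 mol
mass of KOH = 4.056 × 10^-3 × 56.11 = 0.2276 g
% KOH = 0.2276 / 0.7134 × 100 = 31.90 %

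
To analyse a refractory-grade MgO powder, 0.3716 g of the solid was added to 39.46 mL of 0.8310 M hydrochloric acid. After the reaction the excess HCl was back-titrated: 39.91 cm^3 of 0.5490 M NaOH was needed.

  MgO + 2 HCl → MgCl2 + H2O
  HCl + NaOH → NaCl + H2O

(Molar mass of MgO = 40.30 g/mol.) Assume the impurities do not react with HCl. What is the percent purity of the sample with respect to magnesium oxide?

59.00 %

n(HCl) added = 0.03946 × 0.8310 = 0.03279 mol
n(NaOH) used in back-titration = 0.03991 × 0.5490 = 0.02191 mol
n(HCl) left over = 0.02191 mol (1:1 ratio)
n(HCl) consumed by analyte = 0.03279 − 0.02191 = 0.01088 mol
From the 1:2 ratio, n(MgO) = 1/2 × 0.01088 = 5.440 × 10^-3 mol
mass of MgO = 5.440 × 10^-3 × 40.30 = 0.2192 g
% MgO = 0.2192 / 0.3716 × 100 = 59.00 %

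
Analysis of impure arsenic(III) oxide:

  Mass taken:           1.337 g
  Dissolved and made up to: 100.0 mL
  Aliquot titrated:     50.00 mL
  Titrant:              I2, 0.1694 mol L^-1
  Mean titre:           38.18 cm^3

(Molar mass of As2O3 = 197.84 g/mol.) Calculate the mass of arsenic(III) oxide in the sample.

As2O3 + 2 I2 + 2 H2O → As2O5 + 4 HI
n(I2) per titration = 0.03818 × 0.1694 = 6.468 × 10^-3 mol
From the 1:2 ratio, n(As2O3) in each aliquot = 1/2 × 6.468 × 10^-3 = 3.234 × 10^-3 mol
n(As2O3) in the whole flask = 3.234 × 10^-3 × 100.0/50.00 = 6.468 × 10^-3 mol
mass of As2O3 = 6.468 × 10^-3 × 197.84 = 1.280 g

1.280 g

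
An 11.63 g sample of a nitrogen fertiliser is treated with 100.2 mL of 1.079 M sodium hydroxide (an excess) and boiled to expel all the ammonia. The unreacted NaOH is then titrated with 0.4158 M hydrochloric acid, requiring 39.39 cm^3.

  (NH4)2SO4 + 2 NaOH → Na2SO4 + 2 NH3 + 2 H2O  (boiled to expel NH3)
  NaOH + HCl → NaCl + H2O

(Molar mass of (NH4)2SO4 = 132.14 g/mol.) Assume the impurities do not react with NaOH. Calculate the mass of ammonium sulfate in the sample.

n(NaOH) added = 0.1002 × 1.079 = 0.1081 mol
n(HCl) used in back-titration = 0.03939 × 0.4158 = 0.01638 mol
n(NaOH) left over = 0.01638 mol (1:1 ratio)
n(NaOH) consumed by analyte = 0.1081 − 0.01638 = 0.09174 mol
From the 1:2 ratio, n((NH4)2SO4) = 1/2 × 0.09174 = 0.04587 mol
mass of (NH4)2SO4 = 0.04587 × 132.14 = 6.061 g

6.061 g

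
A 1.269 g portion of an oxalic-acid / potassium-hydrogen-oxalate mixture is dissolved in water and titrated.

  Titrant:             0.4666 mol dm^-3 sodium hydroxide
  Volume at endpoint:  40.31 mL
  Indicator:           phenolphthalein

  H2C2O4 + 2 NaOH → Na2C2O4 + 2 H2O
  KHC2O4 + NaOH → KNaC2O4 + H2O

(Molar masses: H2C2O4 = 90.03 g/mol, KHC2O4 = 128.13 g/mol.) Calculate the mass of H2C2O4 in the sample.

n(NaOH) = 0.04031 × 0.4666 = 0.01881 mol
Let x = n(H2C2O4), y = n(KHC2O4).
Titrant: 2x + 1y = 0.01881;  mass: 90.03x + 128.13y = 1.269
Solving, x = 6.864 × 10^-3 mol, y = 5.081 × 10^-3 mol
mass of H2C2O4 = 6.864 × 10^-3 × 90.03 = 0.6179 g

0.6179 g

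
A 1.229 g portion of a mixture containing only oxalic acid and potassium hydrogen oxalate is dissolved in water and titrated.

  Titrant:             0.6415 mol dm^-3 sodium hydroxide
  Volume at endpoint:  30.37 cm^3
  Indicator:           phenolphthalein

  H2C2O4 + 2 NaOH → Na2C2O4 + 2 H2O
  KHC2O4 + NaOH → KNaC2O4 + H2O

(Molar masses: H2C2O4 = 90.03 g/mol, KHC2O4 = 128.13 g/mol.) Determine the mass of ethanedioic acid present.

0.6864 g

n(NaOH) = 0.03037 × 0.6415 = 0.01948 mol
Let x = n(H2C2O4), y = n(KHC2O4).
Titrant: 2x + 1y = 0.01948;  mass: 90.03x + 128.13y = 1.229
Solving, x = 7.624 × 10^-3 mol, y = 4.235 × 10^-3 mol
mass of H2C2O4 = 7.624 × 10^-3 × 90.03 = 0.6864 g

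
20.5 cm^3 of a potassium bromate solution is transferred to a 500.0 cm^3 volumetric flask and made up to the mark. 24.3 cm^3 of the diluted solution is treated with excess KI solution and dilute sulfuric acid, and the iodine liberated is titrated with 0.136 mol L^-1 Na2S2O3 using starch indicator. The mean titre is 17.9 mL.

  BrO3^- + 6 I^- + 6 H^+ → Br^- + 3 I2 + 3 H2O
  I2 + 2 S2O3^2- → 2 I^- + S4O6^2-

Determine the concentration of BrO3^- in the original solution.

n(S2O3^2-) = 0.0179 × 0.136 = 2.43 × 10^-3 mol
n(I2) = n(S2O3^2-)/2 = 1.22 × 10^-3 mol
From the 1:3 ratio, n(BrO3^-) in the aliquot = 1/3 × 1.22 × 10^-3 = 4.06 × 10^-4 mol
[BrO3^-]_dilute = 4.06 × 10^-4 / 0.0243 = 0.0167 mol/L
[BrO3^-]_original = 0.0167 × 500.0/20.5 = 0.407 mol/L

0.407 mol/L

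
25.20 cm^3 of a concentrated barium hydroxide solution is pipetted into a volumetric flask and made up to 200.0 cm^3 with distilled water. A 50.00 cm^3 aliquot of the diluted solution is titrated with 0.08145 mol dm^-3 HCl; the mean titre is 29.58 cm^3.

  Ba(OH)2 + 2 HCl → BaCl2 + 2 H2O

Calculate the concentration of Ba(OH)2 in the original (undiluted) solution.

0.1912 mol/L

n(HCl) = 0.02958 × 0.08145 = 2.409 × 10^-3 mol
From the 1:2 ratio, n(Ba(OH)2) in the aliquot = 1/2 × 2.409 × 10^-3 = 1.205 × 10^-3 mol
[Ba(OH)2]_dilute = 1.205 × 10^-3 / 0.05000 = 0.02409 mol/L
Dilution factor = 200.0 / 25.20 = 7.937
[Ba(OH)2]_stock = 0.02409 × 7.937 = 0.1912 mol/L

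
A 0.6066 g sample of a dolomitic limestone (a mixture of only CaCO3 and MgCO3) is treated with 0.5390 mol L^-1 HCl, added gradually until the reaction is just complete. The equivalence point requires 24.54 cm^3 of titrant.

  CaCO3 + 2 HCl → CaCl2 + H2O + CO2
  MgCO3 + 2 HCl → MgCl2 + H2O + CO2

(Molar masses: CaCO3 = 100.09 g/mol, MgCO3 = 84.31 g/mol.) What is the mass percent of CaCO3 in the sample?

51.25 %

n(HCl) = 0.02454 × 0.5390 = 0.01323 mol
Let x = n(CaCO3), y = n(MgCO3).
Titrant: 2x + 2y = 0.01323;  mass: 100.09x + 84.31y = 0.6066
Solving, x = 3.106 × 10^-3 mol, y = 3.507 × 10^-3 mol
mass of CaCO3 = 3.106 × 10^-3 × 100.09 = 0.3109 g
% CaCO3 = 0.3109 / 0.6066 × 100 = 51.25 %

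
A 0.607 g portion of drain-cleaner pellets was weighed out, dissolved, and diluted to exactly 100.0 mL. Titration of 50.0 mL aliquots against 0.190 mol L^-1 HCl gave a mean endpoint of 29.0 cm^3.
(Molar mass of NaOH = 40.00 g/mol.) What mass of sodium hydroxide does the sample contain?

NaOH + HCl → NaCl + H2O
n(HCl) per titration = 0.0290 × 0.190 = 5.51 × 10^-3 mol
n(NaOH) in each aliquot = 5.51 × 10^-3 mol (1:1 ratio)
n(NaOH) in the whole flask = 5.51 × 10^-3 × 100.0/50.0 = 0.0110 mol
mass of NaOH = 0.0110 × 40.00 = 0.441 g

0.441 g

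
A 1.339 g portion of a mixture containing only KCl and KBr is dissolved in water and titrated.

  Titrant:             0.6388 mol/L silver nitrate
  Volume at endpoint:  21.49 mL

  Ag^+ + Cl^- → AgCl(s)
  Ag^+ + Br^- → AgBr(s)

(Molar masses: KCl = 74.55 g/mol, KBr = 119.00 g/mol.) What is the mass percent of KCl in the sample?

36.90 %

n(AgNO3) = 0.02149 × 0.6388 = 0.01373 mol
Let x = n(KCl), y = n(KBr).
Titrant: 1x + 1y = 0.01373;  mass: 74.55x + 119.00y = 1.339
Solving, x = 6.628 × 10^-3 mol, y = 7.100 × 10^-3 mol
mass of KCl = 6.628 × 10^-3 × 74.55 = 0.4941 g
% KCl = 0.4941 / 1.339 × 100 = 36.90 %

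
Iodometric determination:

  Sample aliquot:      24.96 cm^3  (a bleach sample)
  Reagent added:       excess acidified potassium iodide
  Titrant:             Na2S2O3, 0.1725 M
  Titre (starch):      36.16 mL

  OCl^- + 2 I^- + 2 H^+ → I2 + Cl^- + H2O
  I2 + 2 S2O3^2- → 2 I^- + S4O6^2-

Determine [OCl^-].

n(S2O3^2-) = 0.03616 × 0.1725 = 6.238 × 10^-3 mol
n(I2) = n(S2O3^2-)/2 = 3.119 × 10^-3 mol
n(OCl^-) in the aliquot = 3.119 × 10^-3 mol (1:1 ratio)
[OCl^-] = 3.119 × 10^-3 / 0.02496 = 0.1250 mol/L

0.1250 M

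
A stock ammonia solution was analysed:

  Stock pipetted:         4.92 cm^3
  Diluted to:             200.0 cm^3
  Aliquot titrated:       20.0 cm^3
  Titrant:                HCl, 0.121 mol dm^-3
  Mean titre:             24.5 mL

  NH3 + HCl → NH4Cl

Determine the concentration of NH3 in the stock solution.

n(HCl) = 0.0245 × 0.121 = 2.96 × 10^-3 mol
n(NH3) in the aliquot = 2.96 × 10^-3 mol (1:1 ratio)
[NH3]_dilute = 2.96 × 10^-3 / 0.0200 = 0.148 mol/L
Dilution factor = 200.0 / 4.92 = 40.65
[NH3]_stock = 0.148 × 40.65 = 6.03 mol/L

6.03 mol/L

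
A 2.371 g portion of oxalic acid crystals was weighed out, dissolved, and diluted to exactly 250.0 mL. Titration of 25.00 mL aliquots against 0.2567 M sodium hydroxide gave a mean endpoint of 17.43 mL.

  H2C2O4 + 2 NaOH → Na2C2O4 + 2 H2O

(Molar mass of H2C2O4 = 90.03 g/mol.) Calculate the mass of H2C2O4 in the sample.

n(NaOH) per titration = 0.01743 × 0.2567 = 4.474 × 10^-3 mol
From the 1:2 ratio, n(H2C2O4) in each aliquot = 1/2 × 4.474 × 10^-3 = 2.237 × 10^-3 mol
n(H2C2O4) in the whole flask = 2.237 × 10^-3 × 250.0/25.00 = 0.02237 mol
mass of H2C2O4 = 0.02237 × 90.03 = 2.014 g

2.014 g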